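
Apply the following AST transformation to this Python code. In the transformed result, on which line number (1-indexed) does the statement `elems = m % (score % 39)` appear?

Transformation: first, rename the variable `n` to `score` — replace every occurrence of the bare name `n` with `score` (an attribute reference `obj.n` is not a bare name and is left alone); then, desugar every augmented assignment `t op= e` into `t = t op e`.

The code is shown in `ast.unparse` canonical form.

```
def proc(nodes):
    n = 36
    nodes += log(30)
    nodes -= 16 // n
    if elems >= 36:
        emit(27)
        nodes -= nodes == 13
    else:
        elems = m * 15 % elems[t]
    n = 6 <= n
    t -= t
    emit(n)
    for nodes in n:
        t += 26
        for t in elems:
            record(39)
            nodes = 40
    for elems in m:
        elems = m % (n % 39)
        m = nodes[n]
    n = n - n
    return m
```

19

Transformed code:
def proc(nodes):
    score = 36
    nodes = nodes + log(30)
    nodes = nodes - 16 // score
    if elems >= 36:
        emit(27)
        nodes = nodes - (nodes == 13)
    else:
        elems = m * 15 % elems[t]
    score = 6 <= score
    t = t - t
    emit(score)
    for nodes in score:
        t = t + 26
        for t in elems:
            record(39)
            nodes = 40
    for elems in m:
        elems = m % (score % 39)
        m = nodes[score]
    score = score - score
    return m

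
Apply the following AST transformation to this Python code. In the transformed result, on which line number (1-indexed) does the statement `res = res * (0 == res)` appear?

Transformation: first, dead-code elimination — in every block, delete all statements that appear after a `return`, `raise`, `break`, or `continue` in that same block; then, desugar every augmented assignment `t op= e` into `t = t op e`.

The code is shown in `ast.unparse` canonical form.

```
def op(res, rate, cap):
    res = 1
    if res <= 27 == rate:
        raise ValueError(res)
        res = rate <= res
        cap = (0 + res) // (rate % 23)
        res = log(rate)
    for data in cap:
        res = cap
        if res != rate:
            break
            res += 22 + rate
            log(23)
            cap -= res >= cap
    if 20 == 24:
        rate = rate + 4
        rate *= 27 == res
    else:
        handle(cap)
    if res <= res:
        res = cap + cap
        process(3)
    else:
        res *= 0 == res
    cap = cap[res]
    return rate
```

Transformed code:
def op(res, rate, cap):
    res = 1
    if res <= 27 == rate:
        raise ValueError(res)
    for data in cap:
        res = cap
        if res != rate:
            break
    if 20 == 24:
        rate = rate + 4
        rate = rate * (27 == res)
    else:
        handle(cap)
    if res <= res:
        res = cap + cap
        process(3)
    else:
        res = res * (0 == res)
    cap = cap[res]
    return rate

18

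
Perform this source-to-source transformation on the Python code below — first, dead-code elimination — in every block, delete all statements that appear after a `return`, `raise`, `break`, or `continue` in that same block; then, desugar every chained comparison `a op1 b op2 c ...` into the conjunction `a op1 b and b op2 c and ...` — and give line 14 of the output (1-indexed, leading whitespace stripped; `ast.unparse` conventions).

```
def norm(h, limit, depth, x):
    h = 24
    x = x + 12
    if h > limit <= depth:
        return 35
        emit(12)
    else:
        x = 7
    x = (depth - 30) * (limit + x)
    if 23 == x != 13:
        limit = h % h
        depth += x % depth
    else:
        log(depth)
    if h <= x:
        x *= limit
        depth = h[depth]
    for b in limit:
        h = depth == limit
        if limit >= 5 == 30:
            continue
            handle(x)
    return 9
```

if h <= x:

Transformed code:
def norm(h, limit, depth, x):
    h = 24
    x = x + 12
    if h > limit and limit <= depth:
        return 35
    else:
        x = 7
    x = (depth - 30) * (limit + x)
    if 23 == x and x != 13:
        limit = h % h
        depth += x % depth
    else:
        log(depth)
    if h <= x:
        x *= limit
        depth = h[depth]
    for b in limit:
        h = depth == limit
        if limit >= 5 and 5 == 30:
            continue
    return 9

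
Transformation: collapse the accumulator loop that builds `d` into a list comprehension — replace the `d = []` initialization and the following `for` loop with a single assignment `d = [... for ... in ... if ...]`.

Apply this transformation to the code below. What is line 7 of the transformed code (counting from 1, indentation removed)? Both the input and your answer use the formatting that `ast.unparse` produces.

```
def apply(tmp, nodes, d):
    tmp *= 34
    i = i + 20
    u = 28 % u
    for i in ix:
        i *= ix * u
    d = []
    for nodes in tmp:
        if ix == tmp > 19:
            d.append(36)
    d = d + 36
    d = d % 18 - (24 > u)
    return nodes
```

Transformed code:
def apply(tmp, nodes, d):
    tmp *= 34
    i = i + 20
    u = 28 % u
    for i in ix:
        i *= ix * u
    d = [36 for nodes in tmp if ix == tmp > 19]
    d = d + 36
    d = d % 18 - (24 > u)
    return nodes

d = [36 for nodes in tmp if ix == tmp > 19]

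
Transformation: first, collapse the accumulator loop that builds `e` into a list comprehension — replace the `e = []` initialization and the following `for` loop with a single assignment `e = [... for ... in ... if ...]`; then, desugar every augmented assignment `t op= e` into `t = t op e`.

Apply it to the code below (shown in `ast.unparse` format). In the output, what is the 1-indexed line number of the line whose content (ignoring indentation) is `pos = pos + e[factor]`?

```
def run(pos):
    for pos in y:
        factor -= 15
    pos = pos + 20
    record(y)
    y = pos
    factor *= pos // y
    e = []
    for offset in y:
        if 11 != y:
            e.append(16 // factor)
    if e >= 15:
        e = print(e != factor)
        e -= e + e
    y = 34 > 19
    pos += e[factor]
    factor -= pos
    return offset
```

Transformed code:
def run(pos):
    for pos in y:
        factor = factor - 15
    pos = pos + 20
    record(y)
    y = pos
    factor = factor * (pos // y)
    e = [16 // factor for offset in y if 11 != y]
    if e >= 15:
        e = print(e != factor)
        e = e - (e + e)
    y = 34 > 19
    pos = pos + e[factor]
    factor = factor - pos
    return offset

13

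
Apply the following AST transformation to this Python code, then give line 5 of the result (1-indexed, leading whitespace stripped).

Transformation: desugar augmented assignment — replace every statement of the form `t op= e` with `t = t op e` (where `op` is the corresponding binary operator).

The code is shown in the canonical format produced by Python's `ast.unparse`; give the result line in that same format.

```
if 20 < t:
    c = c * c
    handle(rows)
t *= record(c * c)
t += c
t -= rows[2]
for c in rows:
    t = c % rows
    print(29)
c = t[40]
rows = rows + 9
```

t = t + c

Transformed code:
if 20 < t:
    c = c * c
    handle(rows)
t = t * record(c * c)
t = t + c
t = t - rows[2]
for c in rows:
    t = c % rows
    print(29)
c = t[40]
rows = rows + 9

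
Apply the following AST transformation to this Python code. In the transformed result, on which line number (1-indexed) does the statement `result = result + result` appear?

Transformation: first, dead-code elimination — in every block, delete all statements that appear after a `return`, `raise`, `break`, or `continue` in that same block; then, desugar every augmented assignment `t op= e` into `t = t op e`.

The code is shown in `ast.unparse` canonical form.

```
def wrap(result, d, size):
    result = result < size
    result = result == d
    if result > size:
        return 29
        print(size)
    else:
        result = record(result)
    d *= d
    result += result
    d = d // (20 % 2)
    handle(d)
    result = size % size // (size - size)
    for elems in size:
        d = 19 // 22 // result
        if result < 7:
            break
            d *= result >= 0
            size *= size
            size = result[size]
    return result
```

Transformed code:
def wrap(result, d, size):
    result = result < size
    result = result == d
    if result > size:
        return 29
    else:
        result = record(result)
    d = d * d
    result = result + result
    d = d // (20 % 2)
    handle(d)
    result = size % size // (size - size)
    for elems in size:
        d = 19 // 22 // result
        if result < 7:
            break
    return result

9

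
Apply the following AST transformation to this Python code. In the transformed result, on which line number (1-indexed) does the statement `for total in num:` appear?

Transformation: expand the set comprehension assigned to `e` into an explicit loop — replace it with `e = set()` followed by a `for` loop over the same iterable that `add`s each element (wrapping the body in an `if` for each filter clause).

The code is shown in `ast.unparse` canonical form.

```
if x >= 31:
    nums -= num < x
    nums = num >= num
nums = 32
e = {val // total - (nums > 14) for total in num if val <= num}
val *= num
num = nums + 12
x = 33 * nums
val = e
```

Transformed code:
if x >= 31:
    nums -= num < x
    nums = num >= num
nums = 32
e = set()
for total in num:
    if val <= num:
        e.add(val // total - (nums > 14))
val *= num
num = nums + 12
x = 33 * nums
val = e

6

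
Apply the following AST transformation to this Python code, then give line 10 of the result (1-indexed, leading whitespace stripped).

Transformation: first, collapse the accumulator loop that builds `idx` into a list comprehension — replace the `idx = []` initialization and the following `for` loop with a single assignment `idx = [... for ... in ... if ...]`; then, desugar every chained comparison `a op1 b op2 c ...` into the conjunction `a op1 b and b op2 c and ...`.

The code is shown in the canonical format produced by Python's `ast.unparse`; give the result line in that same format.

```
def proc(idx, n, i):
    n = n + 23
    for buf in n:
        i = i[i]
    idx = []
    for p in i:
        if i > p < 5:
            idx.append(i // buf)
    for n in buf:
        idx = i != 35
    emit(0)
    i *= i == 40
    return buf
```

Transformed code:
def proc(idx, n, i):
    n = n + 23
    for buf in n:
        i = i[i]
    idx = [i // buf for p in i if i > p and p < 5]
    for n in buf:
        idx = i != 35
    emit(0)
    i *= i == 40
    return buf

return buf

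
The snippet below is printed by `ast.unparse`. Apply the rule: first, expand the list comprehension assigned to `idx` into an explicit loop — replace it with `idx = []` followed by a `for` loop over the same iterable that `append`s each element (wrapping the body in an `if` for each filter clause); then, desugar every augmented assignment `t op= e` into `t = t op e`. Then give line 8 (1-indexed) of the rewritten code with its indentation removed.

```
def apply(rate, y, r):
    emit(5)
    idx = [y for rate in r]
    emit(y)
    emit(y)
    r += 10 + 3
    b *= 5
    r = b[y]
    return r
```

Transformed code:
def apply(rate, y, r):
    emit(5)
    idx = []
    for rate in r:
        idx.append(y)
    emit(y)
    emit(y)
    r = r + (10 + 3)
    b = b * 5
    r = b[y]
    return r

r = r + (10 + 3)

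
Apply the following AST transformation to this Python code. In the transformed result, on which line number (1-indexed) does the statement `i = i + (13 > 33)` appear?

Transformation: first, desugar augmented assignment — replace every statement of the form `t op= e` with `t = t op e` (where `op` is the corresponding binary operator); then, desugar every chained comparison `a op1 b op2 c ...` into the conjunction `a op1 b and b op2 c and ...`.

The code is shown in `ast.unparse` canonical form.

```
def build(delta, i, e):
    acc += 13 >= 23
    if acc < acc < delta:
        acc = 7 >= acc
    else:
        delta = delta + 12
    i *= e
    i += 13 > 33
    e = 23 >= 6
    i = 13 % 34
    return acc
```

8

Transformed code:
def build(delta, i, e):
    acc = acc + (13 >= 23)
    if acc < acc and acc < delta:
        acc = 7 >= acc
    else:
        delta = delta + 12
    i = i * e
    i = i + (13 > 33)
    e = 23 >= 6
    i = 13 % 34
    return acc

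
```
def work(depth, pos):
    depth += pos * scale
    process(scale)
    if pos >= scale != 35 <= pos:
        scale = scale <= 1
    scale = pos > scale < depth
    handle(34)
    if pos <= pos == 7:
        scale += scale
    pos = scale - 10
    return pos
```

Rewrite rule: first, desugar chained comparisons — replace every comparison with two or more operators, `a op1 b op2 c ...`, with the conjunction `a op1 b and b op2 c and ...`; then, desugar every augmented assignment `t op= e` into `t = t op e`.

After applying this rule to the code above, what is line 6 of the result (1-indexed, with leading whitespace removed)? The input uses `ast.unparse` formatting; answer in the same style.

Transformed code:
def work(depth, pos):
    depth = depth + pos * scale
    process(scale)
    if pos >= scale and scale != 35 and (35 <= pos):
        scale = scale <= 1
    scale = pos > scale and scale < depth
    handle(34)
    if pos <= pos and pos == 7:
        scale = scale + scale
    pos = scale - 10
    return pos

scale = pos > scale and scale < depth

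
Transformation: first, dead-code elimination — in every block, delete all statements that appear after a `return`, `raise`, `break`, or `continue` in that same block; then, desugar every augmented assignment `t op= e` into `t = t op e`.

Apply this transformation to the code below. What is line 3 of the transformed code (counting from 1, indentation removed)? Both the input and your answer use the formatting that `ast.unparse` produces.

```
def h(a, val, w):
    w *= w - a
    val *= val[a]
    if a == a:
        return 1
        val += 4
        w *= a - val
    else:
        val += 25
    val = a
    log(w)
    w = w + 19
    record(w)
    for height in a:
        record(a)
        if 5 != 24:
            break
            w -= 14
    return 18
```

val = val * val[a]

Transformed code:
def h(a, val, w):
    w = w * (w - a)
    val = val * val[a]
    if a == a:
        return 1
    else:
        val = val + 25
    val = a
    log(w)
    w = w + 19
    record(w)
    for height in a:
        record(a)
        if 5 != 24:
            break
    return 18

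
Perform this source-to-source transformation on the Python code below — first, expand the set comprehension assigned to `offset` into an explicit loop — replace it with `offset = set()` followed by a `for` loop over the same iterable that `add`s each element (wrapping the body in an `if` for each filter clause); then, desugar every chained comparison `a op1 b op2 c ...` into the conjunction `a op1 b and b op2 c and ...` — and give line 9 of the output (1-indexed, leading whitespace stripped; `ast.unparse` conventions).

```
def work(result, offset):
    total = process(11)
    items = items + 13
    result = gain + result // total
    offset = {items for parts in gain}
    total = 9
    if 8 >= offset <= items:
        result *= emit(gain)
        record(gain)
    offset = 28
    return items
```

Transformed code:
def work(result, offset):
    total = process(11)
    items = items + 13
    result = gain + result // total
    offset = set()
    for parts in gain:
        offset.add(items)
    total = 9
    if 8 >= offset and offset <= items:
        result *= emit(gain)
        record(gain)
    offset = 28
    return items

if 8 >= offset and offset <= items:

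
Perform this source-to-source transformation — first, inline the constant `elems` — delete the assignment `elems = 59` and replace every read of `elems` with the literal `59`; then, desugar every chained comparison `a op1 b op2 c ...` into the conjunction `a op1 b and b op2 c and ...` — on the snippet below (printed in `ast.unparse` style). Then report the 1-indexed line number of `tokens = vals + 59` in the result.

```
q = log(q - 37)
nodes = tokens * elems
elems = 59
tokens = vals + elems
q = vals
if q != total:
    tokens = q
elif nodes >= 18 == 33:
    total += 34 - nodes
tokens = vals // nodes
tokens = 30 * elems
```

3

Transformed code:
q = log(q - 37)
nodes = tokens * 59
tokens = vals + 59
q = vals
if q != total:
    tokens = q
elif nodes >= 18 and 18 == 33:
    total += 34 - nodes
tokens = vals // nodes
tokens = 30 * 59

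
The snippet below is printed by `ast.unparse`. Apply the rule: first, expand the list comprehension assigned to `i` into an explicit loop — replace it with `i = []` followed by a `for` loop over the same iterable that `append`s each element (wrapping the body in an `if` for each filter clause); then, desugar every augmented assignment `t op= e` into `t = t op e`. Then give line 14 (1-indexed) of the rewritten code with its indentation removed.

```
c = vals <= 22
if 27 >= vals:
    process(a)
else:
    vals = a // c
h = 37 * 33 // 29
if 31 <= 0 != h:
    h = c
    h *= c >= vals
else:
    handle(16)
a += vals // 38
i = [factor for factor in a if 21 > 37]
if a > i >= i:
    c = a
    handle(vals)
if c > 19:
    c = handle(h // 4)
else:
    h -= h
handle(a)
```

Transformed code:
c = vals <= 22
if 27 >= vals:
    process(a)
else:
    vals = a // c
h = 37 * 33 // 29
if 31 <= 0 != h:
    h = c
    h = h * (c >= vals)
else:
    handle(16)
a = a + vals // 38
i = []
for factor in a:
    if 21 > 37:
        i.append(factor)
if a > i >= i:
    c = a
    handle(vals)
if c > 19:
    c = handle(h // 4)
else:
    h = h - h
handle(a)

for factor in a:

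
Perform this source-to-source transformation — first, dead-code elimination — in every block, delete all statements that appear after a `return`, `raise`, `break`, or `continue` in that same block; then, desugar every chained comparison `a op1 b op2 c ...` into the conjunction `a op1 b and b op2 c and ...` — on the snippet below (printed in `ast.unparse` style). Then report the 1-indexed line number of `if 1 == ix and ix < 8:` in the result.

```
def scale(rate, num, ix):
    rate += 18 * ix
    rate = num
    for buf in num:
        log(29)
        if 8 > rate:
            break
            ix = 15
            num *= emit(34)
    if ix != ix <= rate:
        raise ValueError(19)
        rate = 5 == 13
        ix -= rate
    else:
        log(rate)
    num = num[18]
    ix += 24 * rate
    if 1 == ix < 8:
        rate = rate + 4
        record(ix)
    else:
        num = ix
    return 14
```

Transformed code:
def scale(rate, num, ix):
    rate += 18 * ix
    rate = num
    for buf in num:
        log(29)
        if 8 > rate:
            break
    if ix != ix and ix <= rate:
        raise ValueError(19)
    else:
        log(rate)
    num = num[18]
    ix += 24 * rate
    if 1 == ix and ix < 8:
        rate = rate + 4
        record(ix)
    else:
        num = ix
    return 14

14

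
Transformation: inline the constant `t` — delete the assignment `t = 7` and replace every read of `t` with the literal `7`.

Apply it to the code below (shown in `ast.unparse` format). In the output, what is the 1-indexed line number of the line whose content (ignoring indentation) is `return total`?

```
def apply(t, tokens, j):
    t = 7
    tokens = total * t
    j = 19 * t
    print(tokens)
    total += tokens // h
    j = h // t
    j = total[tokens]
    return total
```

8

Transformed code:
def apply(t, tokens, j):
    tokens = total * 7
    j = 19 * 7
    print(tokens)
    total += tokens // h
    j = h // 7
    j = total[tokens]
    return total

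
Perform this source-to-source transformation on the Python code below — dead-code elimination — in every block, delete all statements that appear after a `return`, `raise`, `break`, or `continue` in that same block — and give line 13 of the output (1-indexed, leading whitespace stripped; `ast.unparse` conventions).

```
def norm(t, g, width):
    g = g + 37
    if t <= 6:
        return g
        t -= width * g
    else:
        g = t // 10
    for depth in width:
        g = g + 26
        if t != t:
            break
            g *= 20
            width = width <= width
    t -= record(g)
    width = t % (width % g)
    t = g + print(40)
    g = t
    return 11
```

Transformed code:
def norm(t, g, width):
    g = g + 37
    if t <= 6:
        return g
    else:
        g = t // 10
    for depth in width:
        g = g + 26
        if t != t:
            break
    t -= record(g)
    width = t % (width % g)
    t = g + print(40)
    g = t
    return 11

t = g + print(40)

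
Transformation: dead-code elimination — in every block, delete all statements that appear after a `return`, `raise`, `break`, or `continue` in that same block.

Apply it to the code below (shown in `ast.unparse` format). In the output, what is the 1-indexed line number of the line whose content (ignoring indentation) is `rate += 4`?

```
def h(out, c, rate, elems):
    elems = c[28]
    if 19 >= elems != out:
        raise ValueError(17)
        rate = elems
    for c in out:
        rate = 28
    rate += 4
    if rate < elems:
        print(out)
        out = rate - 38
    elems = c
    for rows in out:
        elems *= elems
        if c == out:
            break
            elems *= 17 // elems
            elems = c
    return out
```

Transformed code:
def h(out, c, rate, elems):
    elems = c[28]
    if 19 >= elems != out:
        raise ValueError(17)
    for c in out:
        rate = 28
    rate += 4
    if rate < elems:
        print(out)
        out = rate - 38
    elems = c
    for rows in out:
        elems *= elems
        if c == out:
            break
    return out

7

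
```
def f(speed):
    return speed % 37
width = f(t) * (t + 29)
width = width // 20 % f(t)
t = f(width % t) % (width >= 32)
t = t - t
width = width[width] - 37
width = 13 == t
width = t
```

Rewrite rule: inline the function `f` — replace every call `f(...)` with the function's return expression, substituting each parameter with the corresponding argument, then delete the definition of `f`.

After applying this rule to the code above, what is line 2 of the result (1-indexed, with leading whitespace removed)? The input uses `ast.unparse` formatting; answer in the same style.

width = width // 20 % (t % 37)

Transformed code:
width = t % 37 * (t + 29)
width = width // 20 % (t % 37)
t = width % t % 37 % (width >= 32)
t = t - t
width = width[width] - 37
width = 13 == t
width = t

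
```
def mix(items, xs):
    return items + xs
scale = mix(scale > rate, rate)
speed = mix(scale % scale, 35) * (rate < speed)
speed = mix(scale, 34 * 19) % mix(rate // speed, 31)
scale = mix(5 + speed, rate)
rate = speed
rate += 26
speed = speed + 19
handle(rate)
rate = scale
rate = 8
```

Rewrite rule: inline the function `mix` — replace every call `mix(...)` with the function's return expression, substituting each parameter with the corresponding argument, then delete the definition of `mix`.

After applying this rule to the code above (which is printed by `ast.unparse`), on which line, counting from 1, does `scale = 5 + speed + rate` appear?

Transformed code:
scale = (scale > rate) + rate
speed = (scale % scale + 35) * (rate < speed)
speed = (scale + 34 * 19) % (rate // speed + 31)
scale = 5 + speed + rate
rate = speed
rate += 26
speed = speed + 19
handle(rate)
rate = scale
rate = 8

4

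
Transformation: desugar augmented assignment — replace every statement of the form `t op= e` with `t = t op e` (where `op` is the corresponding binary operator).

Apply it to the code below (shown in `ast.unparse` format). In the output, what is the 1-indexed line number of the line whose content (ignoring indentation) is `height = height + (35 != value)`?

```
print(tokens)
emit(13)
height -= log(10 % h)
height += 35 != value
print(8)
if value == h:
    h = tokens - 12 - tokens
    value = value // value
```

Transformed code:
print(tokens)
emit(13)
height = height - log(10 % h)
height = height + (35 != value)
print(8)
if value == h:
    h = tokens - 12 - tokens
    value = value // value

4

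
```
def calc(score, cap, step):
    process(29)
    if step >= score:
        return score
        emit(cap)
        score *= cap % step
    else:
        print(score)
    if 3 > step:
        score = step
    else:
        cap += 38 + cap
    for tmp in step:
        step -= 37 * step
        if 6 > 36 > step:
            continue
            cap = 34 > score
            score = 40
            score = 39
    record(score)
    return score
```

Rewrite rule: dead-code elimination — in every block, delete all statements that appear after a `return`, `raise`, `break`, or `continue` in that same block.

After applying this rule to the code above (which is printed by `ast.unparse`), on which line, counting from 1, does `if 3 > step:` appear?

Transformed code:
def calc(score, cap, step):
    process(29)
    if step >= score:
        return score
    else:
        print(score)
    if 3 > step:
        score = step
    else:
        cap += 38 + cap
    for tmp in step:
        step -= 37 * step
        if 6 > 36 > step:
            continue
    record(score)
    return score

7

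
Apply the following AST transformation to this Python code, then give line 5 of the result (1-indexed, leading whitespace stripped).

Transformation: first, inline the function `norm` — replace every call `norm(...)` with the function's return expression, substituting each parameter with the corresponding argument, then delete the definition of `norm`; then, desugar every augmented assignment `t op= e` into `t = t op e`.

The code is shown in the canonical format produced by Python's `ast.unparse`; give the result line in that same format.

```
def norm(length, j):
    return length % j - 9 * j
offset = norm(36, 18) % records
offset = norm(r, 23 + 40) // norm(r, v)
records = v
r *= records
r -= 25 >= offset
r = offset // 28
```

Transformed code:
offset = (36 % 18 - 9 * 18) % records
offset = (r % (23 + 40) - 9 * (23 + 40)) // (r % v - 9 * v)
records = v
r = r * records
r = r - (25 >= offset)
r = offset // 28

r = r - (25 >= offset)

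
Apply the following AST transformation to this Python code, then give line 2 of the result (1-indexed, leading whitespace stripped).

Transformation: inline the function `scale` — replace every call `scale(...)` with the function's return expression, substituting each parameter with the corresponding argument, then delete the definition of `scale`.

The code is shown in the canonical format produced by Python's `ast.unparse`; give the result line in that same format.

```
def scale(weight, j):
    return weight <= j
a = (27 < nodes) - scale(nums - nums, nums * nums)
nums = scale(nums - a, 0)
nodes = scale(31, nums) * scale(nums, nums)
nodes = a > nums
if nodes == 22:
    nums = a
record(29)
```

nums = nums - a <= 0

Transformed code:
a = (27 < nodes) - (nums - nums <= nums * nums)
nums = nums - a <= 0
nodes = (31 <= nums) * (nums <= nums)
nodes = a > nums
if nodes == 22:
    nums = a
record(29)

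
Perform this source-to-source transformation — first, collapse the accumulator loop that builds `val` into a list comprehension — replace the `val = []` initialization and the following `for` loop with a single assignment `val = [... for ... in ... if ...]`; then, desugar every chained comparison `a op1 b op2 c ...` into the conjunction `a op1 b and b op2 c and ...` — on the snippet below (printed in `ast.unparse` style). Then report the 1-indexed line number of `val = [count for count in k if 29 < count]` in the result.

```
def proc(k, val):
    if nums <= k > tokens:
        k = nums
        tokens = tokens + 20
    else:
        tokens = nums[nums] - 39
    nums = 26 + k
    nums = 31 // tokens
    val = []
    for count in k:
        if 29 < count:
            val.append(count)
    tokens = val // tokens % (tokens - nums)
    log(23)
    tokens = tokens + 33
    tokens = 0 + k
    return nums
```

9

Transformed code:
def proc(k, val):
    if nums <= k and k > tokens:
        k = nums
        tokens = tokens + 20
    else:
        tokens = nums[nums] - 39
    nums = 26 + k
    nums = 31 // tokens
    val = [count for count in k if 29 < count]
    tokens = val // tokens % (tokens - nums)
    log(23)
    tokens = tokens + 33
    tokens = 0 + k
    return nums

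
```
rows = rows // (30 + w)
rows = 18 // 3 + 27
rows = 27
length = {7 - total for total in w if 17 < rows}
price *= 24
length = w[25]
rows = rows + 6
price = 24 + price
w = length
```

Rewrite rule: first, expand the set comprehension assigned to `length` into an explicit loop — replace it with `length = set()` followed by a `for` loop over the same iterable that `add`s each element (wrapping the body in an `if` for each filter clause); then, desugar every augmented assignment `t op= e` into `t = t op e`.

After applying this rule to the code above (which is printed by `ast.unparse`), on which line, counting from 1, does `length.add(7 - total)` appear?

Transformed code:
rows = rows // (30 + w)
rows = 18 // 3 + 27
rows = 27
length = set()
for total in w:
    if 17 < rows:
        length.add(7 - total)
price = price * 24
length = w[25]
rows = rows + 6
price = 24 + price
w = length

7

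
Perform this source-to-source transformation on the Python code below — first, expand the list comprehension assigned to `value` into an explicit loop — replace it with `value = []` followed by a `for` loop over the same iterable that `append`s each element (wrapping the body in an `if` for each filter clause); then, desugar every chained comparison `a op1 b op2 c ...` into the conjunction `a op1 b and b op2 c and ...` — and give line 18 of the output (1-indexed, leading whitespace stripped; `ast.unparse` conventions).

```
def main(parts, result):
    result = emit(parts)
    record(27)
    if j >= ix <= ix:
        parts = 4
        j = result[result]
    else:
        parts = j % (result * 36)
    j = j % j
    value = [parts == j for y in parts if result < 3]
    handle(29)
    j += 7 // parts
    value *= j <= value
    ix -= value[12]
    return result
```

Transformed code:
def main(parts, result):
    result = emit(parts)
    record(27)
    if j >= ix and ix <= ix:
        parts = 4
        j = result[result]
    else:
        parts = j % (result * 36)
    j = j % j
    value = []
    for y in parts:
        if result < 3:
            value.append(parts == j)
    handle(29)
    j += 7 // parts
    value *= j <= value
    ix -= value[12]
    return result

return result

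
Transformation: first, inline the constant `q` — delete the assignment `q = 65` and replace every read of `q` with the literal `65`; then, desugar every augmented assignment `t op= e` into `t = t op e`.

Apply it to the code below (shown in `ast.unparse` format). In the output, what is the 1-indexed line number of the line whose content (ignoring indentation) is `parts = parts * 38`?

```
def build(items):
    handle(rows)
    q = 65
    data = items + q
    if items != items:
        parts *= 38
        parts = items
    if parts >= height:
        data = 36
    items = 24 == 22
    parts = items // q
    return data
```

Transformed code:
def build(items):
    handle(rows)
    data = items + 65
    if items != items:
        parts = parts * 38
        parts = items
    if parts >= height:
        data = 36
    items = 24 == 22
    parts = items // 65
    return data

5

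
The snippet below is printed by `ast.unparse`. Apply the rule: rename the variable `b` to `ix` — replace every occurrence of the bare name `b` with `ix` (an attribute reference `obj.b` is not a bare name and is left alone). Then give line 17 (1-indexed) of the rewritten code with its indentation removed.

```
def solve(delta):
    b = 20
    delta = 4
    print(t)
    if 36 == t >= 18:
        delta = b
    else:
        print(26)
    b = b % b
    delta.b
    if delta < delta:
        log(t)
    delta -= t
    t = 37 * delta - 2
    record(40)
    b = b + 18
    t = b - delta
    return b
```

Transformed code:
def solve(delta):
    ix = 20
    delta = 4
    print(t)
    if 36 == t >= 18:
        delta = ix
    else:
        print(26)
    ix = ix % ix
    delta.b
    if delta < delta:
        log(t)
    delta -= t
    t = 37 * delta - 2
    record(40)
    ix = ix + 18
    t = ix - delta
    return ix

t = ix - delta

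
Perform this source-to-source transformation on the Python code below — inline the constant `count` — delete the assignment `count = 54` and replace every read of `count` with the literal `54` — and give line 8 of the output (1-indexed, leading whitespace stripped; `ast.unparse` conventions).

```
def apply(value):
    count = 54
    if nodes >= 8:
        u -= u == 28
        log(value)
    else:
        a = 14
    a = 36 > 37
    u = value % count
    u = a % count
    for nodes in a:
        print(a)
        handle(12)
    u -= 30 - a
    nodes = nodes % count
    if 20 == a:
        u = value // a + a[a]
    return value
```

u = value % 54

Transformed code:
def apply(value):
    if nodes >= 8:
        u -= u == 28
        log(value)
    else:
        a = 14
    a = 36 > 37
    u = value % 54
    u = a % 54
    for nodes in a:
        print(a)
        handle(12)
    u -= 30 - a
    nodes = nodes % 54
    if 20 == a:
        u = value // a + a[a]
    return value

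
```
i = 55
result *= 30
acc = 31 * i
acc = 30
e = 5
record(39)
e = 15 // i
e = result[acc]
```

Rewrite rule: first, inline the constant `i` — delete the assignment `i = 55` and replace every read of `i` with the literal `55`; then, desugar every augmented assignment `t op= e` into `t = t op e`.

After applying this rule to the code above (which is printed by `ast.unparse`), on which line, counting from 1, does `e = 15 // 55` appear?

6

Transformed code:
result = result * 30
acc = 31 * 55
acc = 30
e = 5
record(39)
e = 15 // 55
e = result[acc]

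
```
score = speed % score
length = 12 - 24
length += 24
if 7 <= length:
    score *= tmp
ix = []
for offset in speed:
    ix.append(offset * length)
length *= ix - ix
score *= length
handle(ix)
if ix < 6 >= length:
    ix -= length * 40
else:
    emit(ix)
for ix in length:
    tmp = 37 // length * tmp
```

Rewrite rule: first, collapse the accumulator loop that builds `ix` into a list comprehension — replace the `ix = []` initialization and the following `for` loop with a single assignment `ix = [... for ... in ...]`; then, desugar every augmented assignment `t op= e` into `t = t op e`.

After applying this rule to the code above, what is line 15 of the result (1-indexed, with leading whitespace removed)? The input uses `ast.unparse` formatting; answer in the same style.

Transformed code:
score = speed % score
length = 12 - 24
length = length + 24
if 7 <= length:
    score = score * tmp
ix = [offset * length for offset in speed]
length = length * (ix - ix)
score = score * length
handle(ix)
if ix < 6 >= length:
    ix = ix - length * 40
else:
    emit(ix)
for ix in length:
    tmp = 37 // length * tmp

tmp = 37 // length * tmp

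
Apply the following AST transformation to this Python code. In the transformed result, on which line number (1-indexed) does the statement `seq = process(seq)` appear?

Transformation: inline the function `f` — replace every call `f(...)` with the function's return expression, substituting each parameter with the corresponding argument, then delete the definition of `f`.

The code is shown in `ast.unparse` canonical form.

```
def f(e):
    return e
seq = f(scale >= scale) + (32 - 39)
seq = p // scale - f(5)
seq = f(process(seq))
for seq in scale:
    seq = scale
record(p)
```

3

Transformed code:
seq = (scale >= scale) + (32 - 39)
seq = p // scale - 5
seq = process(seq)
for seq in scale:
    seq = scale
record(p)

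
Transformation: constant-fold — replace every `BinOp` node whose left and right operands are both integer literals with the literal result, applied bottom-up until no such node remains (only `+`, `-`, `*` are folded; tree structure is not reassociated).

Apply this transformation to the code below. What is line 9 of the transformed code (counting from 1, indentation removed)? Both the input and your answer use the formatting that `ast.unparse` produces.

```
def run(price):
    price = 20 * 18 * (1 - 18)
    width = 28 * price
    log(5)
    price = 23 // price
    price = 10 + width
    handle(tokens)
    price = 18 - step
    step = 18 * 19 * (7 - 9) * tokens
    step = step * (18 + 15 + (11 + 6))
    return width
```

step = -684 * tokens

Transformed code:
def run(price):
    price = -6120
    width = 28 * price
    log(5)
    price = 23 // price
    price = 10 + width
    handle(tokens)
    price = 18 - step
    step = -684 * tokens
    step = step * 50
    return width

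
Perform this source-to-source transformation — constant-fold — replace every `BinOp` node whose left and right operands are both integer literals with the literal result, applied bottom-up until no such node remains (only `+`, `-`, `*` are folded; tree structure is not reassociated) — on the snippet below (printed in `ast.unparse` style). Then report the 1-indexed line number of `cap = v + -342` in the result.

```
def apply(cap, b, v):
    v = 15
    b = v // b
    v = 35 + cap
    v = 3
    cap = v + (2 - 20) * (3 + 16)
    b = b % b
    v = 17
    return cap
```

6

Transformed code:
def apply(cap, b, v):
    v = 15
    b = v // b
    v = 35 + cap
    v = 3
    cap = v + -342
    b = b % b
    v = 17
    return cap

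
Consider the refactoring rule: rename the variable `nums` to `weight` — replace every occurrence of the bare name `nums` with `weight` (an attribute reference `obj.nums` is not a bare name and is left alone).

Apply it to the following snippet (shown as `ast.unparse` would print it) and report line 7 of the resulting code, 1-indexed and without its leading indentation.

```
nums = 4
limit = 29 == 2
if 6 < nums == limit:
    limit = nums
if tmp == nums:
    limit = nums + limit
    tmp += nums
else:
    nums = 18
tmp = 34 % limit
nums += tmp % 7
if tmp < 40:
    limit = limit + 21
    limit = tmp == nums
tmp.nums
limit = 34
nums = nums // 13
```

tmp += weight

Transformed code:
weight = 4
limit = 29 == 2
if 6 < weight == limit:
    limit = weight
if tmp == weight:
    limit = weight + limit
    tmp += weight
else:
    weight = 18
tmp = 34 % limit
weight += tmp % 7
if tmp < 40:
    limit = limit + 21
    limit = tmp == weight
tmp.nums
limit = 34
weight = weight // 13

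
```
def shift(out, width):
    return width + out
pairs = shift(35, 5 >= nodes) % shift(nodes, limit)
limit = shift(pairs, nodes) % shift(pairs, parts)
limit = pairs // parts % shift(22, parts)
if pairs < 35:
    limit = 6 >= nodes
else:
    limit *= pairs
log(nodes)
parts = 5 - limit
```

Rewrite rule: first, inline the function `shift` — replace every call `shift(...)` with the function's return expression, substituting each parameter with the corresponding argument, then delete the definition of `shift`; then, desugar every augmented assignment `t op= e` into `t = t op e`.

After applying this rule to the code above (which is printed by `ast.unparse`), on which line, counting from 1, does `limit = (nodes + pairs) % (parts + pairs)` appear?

2

Transformed code:
pairs = ((5 >= nodes) + 35) % (limit + nodes)
limit = (nodes + pairs) % (parts + pairs)
limit = pairs // parts % (parts + 22)
if pairs < 35:
    limit = 6 >= nodes
else:
    limit = limit * pairs
log(nodes)
parts = 5 - limit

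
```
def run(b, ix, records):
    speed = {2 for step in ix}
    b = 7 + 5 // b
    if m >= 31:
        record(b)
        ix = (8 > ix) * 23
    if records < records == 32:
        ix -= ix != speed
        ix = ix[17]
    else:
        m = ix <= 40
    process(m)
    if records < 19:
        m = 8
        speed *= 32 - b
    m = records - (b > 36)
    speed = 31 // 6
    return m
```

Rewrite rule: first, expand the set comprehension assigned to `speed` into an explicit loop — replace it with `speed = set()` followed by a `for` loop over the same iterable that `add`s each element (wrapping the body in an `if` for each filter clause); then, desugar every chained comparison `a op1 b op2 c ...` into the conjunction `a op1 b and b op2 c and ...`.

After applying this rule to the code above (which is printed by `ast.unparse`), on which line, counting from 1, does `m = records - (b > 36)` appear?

Transformed code:
def run(b, ix, records):
    speed = set()
    for step in ix:
        speed.add(2)
    b = 7 + 5 // b
    if m >= 31:
        record(b)
        ix = (8 > ix) * 23
    if records < records and records == 32:
        ix -= ix != speed
        ix = ix[17]
    else:
        m = ix <= 40
    process(m)
    if records < 19:
        m = 8
        speed *= 32 - b
    m = records - (b > 36)
    speed = 31 // 6
    return m

18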